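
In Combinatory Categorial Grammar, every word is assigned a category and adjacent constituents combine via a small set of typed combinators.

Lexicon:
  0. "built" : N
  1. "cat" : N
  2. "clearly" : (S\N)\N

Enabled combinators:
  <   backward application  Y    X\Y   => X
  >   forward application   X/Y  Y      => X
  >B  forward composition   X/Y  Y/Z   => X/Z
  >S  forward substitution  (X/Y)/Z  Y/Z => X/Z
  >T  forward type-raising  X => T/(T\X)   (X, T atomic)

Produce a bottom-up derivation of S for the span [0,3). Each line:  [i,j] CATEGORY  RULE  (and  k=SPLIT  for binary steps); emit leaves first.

[0,1] N  lex  "built"
[0,1] S/(S\N)  >T
[1,2] N  lex  "cat"
[2,3] (S\N)\N  lex  "clearly"
[1,3] S\N  <  k=2
[0,3] S  >  k=1

[0,3] S   >
  [0,1] S/(S\N)   >T
    [0,1] "built" : N
  [1,3] S\N   <
    [1,2] "cat" : N
    [2,3] "clearly" : (S\N)\N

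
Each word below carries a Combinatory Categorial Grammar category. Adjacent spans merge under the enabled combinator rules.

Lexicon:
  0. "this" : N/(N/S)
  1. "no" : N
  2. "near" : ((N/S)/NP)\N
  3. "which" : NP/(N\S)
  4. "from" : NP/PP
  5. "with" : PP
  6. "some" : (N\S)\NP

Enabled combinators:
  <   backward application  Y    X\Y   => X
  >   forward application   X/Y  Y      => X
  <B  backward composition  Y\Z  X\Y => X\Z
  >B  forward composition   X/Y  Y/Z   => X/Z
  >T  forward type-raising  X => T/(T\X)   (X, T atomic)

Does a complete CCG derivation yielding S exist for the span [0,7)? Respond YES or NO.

N/(N/S) N ((N/S)/NP)\N NP/(N\S) NP/PP PP (N\S)\NP
CKY chart[0,7] = {N, N/(NP\NP), N/(N\N), NP/(NP\N), PP/(PP\N), S/(S\N)}; S ∉ chart

NO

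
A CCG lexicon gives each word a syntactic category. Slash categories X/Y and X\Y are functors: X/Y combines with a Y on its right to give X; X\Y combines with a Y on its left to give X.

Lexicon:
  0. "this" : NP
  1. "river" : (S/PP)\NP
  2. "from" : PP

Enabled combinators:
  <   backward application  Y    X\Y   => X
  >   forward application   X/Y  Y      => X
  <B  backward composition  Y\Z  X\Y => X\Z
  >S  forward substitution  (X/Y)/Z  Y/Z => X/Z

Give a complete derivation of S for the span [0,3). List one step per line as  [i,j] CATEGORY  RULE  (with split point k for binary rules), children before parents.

[0,1] NP  lex  "this"
[1,2] (S/PP)\NP  lex  "river"
[0,2] S/PP  <  k=1
[2,3] PP  lex  "from"
[0,3] S  >  k=2

[0,3] S   >
  [0,2] S/PP   <
    [0,1] "this" : NP
    [1,2] "river" : (S/PP)\NP
  [2,3] "from" : PP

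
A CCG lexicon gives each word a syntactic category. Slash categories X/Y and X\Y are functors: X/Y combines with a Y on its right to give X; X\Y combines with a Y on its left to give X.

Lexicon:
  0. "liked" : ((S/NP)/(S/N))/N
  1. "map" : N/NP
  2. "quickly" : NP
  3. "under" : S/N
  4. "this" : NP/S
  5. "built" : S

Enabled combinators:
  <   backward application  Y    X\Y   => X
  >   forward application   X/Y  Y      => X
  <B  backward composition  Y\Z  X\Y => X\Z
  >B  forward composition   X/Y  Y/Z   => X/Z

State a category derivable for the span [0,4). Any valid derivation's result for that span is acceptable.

[0,6] S   >
  [0,4] S/NP   >
    [0,3] (S/NP)/(S/N)   >
      [0,1] "liked" : ((S/NP)/(S/N))/N
      [1,3] N   >
        [1,2] "map" : N/NP
        [2,3] "quickly" : NP
    [3,4] "under" : S/N
  [4,6] NP   >
    [4,5] "this" : NP/S
    [5,6] "built" : S

S/NP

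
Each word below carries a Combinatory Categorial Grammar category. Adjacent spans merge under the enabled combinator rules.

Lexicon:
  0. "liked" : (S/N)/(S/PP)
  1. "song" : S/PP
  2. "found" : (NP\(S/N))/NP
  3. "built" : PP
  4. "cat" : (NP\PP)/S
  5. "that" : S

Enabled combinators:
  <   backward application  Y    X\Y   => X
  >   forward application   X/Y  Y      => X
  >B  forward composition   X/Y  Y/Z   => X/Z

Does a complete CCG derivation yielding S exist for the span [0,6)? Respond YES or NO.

NO

(S/N)/(S/PP) S/PP (NP\(S/N))/NP PP (NP\PP)/S S
CKY chart[0,6] = {NP}; S ∉ chart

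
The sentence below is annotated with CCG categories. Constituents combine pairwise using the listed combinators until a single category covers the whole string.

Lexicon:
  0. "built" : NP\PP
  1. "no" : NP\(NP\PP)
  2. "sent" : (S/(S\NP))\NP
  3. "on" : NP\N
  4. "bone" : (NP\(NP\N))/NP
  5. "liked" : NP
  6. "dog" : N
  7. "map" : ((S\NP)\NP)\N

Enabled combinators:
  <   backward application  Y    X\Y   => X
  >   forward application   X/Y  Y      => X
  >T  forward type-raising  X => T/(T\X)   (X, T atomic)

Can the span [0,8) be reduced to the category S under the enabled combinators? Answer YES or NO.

YES

[0,8] S   >
  [0,3] S/(S\NP)   <
    [0,2] NP   <
      [0,1] "built" : NP\PP
      [1,2] "no" : NP\(NP\PP)
    [2,3] "sent" : (S/(S\NP))\NP
  [3,8] S\NP   <
    [3,6] NP   <
      [3,4] "on" : NP\N
      [4,6] NP\(NP\N)   >
        [4,5] "bone" : (NP\(NP\N))/NP
        [5,6] "liked" : NP
    [6,8] (S\NP)\NP   <
      [6,7] "dog" : N
      [7,8] "map" : ((S\NP)\NP)\N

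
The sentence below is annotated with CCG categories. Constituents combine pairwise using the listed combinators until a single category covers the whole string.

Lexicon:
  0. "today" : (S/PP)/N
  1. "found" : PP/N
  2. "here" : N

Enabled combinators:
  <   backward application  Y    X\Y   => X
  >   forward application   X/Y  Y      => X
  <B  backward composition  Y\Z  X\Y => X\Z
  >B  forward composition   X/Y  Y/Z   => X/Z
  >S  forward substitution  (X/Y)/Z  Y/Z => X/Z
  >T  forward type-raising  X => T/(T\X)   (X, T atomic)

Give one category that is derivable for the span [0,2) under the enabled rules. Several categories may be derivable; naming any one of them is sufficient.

S/N

[0,3] S   >
  [0,2] S/N   >S
    [0,1] "today" : (S/PP)/N
    [1,2] "found" : PP/N
  [2,3] "here" : N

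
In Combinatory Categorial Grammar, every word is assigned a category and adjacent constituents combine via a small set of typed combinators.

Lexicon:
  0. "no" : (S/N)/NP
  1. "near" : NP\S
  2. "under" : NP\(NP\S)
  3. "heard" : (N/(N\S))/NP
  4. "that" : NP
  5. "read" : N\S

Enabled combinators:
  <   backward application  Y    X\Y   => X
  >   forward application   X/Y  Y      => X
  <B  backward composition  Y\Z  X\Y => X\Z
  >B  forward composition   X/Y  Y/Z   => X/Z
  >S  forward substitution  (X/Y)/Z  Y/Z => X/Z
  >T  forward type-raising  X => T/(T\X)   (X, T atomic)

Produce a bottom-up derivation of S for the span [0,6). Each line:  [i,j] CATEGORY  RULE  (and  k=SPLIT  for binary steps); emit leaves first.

[0,1] (S/N)/NP  lex  "no"
[1,2] NP\S  lex  "near"
[2,3] NP\(NP\S)  lex  "under"
[1,3] NP  <  k=2
[0,3] S/N  >  k=1
[3,4] (N/(N\S))/NP  lex  "heard"
[4,5] NP  lex  "that"
[3,5] N/(N\S)  >  k=4
[5,6] N\S  lex  "read"
[3,6] N  >  k=5
[0,6] S  >  k=3

[0,6] S   >
  [0,3] S/N   >
    [0,1] "no" : (S/N)/NP
    [1,3] NP   <
      [1,2] "near" : NP\S
      [2,3] "under" : NP\(NP\S)
  [3,6] N   >
    [3,5] N/(N\S)   >
      [3,4] "heard" : (N/(N\S))/NP
      [4,5] "that" : NP
    [5,6] "read" : N\S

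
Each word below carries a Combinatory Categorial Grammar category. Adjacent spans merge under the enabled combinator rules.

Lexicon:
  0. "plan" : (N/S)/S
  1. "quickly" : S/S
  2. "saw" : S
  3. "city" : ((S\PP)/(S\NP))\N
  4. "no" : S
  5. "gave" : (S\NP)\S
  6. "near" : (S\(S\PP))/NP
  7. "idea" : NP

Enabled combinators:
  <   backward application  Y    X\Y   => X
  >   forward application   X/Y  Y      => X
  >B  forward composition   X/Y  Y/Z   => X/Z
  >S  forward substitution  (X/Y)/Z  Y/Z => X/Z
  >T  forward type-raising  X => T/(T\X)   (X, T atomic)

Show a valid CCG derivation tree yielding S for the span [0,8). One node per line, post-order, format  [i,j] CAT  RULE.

[0,8] S   <
  [0,6] S\PP   >
    [0,4] (S\PP)/(S\NP)   <
      [0,3] N   >
        [0,2] N/S   >S
          [0,1] "plan" : (N/S)/S
          [1,2] "quickly" : S/S
        [2,3] "saw" : S
      [3,4] "city" : ((S\PP)/(S\NP))\N
    [4,6] S\NP   <
      [4,5] "no" : S
      [5,6] "gave" : (S\NP)\S
  [6,8] S\(S\PP)   >
    [6,7] "near" : (S\(S\PP))/NP
    [7,8] "idea" : NP

[0,1] (N/S)/S  lex  "plan"
[1,2] S/S  lex  "quickly"
[0,2] N/S  >S  k=1
[2,3] S  lex  "saw"
[0,3] N  >  k=2
[3,4] ((S\PP)/(S\NP))\N  lex  "city"
[0,4] (S\PP)/(S\NP)  <  k=3
[4,5] S  lex  "no"
[5,6] (S\NP)\S  lex  "gave"
[4,6] S\NP  <  k=5
[0,6] S\PP  >  k=4
[6,7] (S\(S\PP))/NP  lex  "near"
[7,8] NP  lex  "idea"
[6,8] S\(S\PP)  >  k=7
[0,8] S  <  k=6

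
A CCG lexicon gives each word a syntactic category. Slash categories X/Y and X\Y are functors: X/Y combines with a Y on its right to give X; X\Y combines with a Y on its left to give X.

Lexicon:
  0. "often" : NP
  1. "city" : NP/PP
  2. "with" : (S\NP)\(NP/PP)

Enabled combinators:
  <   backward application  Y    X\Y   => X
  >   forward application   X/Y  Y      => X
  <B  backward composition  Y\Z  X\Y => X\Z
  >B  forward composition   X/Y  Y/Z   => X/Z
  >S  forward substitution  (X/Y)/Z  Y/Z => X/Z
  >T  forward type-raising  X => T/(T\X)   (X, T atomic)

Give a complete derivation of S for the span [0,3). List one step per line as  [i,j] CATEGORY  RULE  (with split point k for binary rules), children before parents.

[0,3] S   <
  [0,1] "often" : NP
  [1,3] S\NP   <
    [1,2] "city" : NP/PP
    [2,3] "with" : (S\NP)\(NP/PP)

[0,1] NP  lex  "often"
[1,2] NP/PP  lex  "city"
[2,3] (S\NP)\(NP/PP)  lex  "with"
[1,3] S\NP  <  k=2
[0,3] S  <  k=1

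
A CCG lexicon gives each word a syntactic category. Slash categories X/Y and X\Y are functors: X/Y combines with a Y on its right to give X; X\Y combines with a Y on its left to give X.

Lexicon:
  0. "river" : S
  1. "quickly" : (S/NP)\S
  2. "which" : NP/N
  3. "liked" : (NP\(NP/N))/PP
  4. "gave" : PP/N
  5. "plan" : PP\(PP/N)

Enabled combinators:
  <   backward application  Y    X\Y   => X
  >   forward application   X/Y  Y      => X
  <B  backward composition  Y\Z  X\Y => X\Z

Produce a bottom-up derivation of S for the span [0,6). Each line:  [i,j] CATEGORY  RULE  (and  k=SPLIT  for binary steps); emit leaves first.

[0,1] S  lex  "river"
[1,2] (S/NP)\S  lex  "quickly"
[0,2] S/NP  <  k=1
[2,3] NP/N  lex  "which"
[3,4] (NP\(NP/N))/PP  lex  "liked"
[4,5] PP/N  lex  "gave"
[5,6] PP\(PP/N)  lex  "plan"
[4,6] PP  <  k=5
[3,6] NP\(NP/N)  >  k=4
[2,6] NP  <  k=3
[0,6] S  >  k=2

[0,6] S   >
  [0,2] S/NP   <
    [0,1] "river" : S
    [1,2] "quickly" : (S/NP)\S
  [2,6] NP   <
    [2,3] "which" : NP/N
    [3,6] NP\(NP/N)   >
      [3,4] "liked" : (NP\(NP/N))/PP
      [4,6] PP   <
        [4,5] "gave" : PP/N
        [5,6] "plan" : PP\(PP/N)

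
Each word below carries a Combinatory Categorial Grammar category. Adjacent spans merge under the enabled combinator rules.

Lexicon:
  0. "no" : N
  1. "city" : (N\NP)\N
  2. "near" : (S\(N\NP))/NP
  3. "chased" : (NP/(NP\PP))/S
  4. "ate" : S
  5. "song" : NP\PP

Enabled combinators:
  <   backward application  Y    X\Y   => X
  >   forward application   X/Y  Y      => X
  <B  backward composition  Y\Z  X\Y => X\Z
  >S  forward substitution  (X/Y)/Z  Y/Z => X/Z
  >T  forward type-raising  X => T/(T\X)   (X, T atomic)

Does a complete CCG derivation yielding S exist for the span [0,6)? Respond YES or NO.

[0,6] S   <
  [0,1] "no" : N
  [1,6] S\N   <B
    [1,2] "city" : (N\NP)\N
    [2,6] S\(N\NP)   >
      [2,3] "near" : (S\(N\NP))/NP
      [3,6] NP   >
        [3,5] NP/(NP\PP)   >
          [3,4] "chased" : (NP/(NP\PP))/S
          [4,5] "ate" : S
        [5,6] "song" : NP\PP

YES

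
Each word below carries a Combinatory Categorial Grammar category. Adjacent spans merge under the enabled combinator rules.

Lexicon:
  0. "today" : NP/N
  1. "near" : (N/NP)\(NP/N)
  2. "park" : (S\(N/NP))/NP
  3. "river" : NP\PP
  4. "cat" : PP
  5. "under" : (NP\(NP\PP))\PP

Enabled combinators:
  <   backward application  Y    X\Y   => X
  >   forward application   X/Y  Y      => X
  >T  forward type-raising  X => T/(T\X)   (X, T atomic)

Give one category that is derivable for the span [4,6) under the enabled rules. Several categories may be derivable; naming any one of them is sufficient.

NP\(NP\PP)

[0,6] S   <
  [0,2] N/NP   <
    [0,1] "today" : NP/N
    [1,2] "near" : (N/NP)\(NP/N)
  [2,6] S\(N/NP)   >
    [2,3] "park" : (S\(N/NP))/NP
    [3,6] NP   <
      [3,4] "river" : NP\PP
      [4,6] NP\(NP\PP)   <
        [4,5] "cat" : PP
        [5,6] "under" : (NP\(NP\PP))\PP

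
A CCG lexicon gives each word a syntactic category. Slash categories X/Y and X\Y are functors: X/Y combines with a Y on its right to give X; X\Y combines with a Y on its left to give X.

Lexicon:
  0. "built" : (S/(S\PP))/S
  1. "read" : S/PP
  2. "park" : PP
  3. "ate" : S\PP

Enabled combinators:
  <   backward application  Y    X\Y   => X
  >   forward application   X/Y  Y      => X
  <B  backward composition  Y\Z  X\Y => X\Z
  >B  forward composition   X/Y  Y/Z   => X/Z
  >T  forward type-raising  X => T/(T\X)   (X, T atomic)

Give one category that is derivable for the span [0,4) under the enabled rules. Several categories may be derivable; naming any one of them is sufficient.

[0,4] S   >
  [0,3] S/(S\PP)   >
    [0,1] "built" : (S/(S\PP))/S
    [1,3] S   >
      [1,2] "read" : S/PP
      [2,3] "park" : PP
  [3,4] "ate" : S\PP

S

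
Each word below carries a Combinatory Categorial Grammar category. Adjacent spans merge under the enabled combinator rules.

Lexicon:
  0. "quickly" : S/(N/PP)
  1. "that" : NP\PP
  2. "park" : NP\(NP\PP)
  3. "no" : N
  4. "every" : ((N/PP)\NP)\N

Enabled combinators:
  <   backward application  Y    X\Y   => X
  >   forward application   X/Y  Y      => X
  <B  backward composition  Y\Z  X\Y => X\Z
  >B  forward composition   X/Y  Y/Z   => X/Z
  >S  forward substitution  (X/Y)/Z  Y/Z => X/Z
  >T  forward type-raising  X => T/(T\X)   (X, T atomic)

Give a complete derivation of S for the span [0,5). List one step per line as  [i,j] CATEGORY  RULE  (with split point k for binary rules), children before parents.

[0,1] S/(N/PP)  lex  "quickly"
[1,2] NP\PP  lex  "that"
[2,3] NP\(NP\PP)  lex  "park"
[1,3] NP  <  k=2
[3,4] N  lex  "no"
[4,5] ((N/PP)\NP)\N  lex  "every"
[3,5] (N/PP)\NP  <  k=4
[1,5] N/PP  <  k=3
[0,5] S  >  k=1

[0,5] S   >
  [0,1] "quickly" : S/(N/PP)
  [1,5] N/PP   <
    [1,3] NP   <
      [1,2] "that" : NP\PP
      [2,3] "park" : NP\(NP\PP)
    [3,5] (N/PP)\NP   <
      [3,4] "no" : N
      [4,5] "every" : ((N/PP)\NP)\N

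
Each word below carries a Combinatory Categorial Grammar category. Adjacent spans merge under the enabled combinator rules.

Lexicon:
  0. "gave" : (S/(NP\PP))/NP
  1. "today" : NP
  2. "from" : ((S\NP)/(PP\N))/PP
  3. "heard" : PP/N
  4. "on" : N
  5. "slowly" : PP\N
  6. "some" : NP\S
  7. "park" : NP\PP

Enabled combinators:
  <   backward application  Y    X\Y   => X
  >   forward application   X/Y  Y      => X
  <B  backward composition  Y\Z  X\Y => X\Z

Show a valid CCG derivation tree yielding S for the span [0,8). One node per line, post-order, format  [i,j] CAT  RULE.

[0,8] S   >
  [0,7] S/(NP\PP)   >
    [0,1] "gave" : (S/(NP\PP))/NP
    [1,7] NP   <
      [1,6] S   <
        [1,2] "today" : NP
        [2,6] S\NP   >
          [2,5] (S\NP)/(PP\N)   >
            [2,3] "from" : ((S\NP)/(PP\N))/PP
            [3,5] PP   >
              [3,4] "heard" : PP/N
              [4,5] "on" : N
          [5,6] "slowly" : PP\N
      [6,7] "some" : NP\S
  [7,8] "park" : NP\PP

[0,1] (S/(NP\PP))/NP  lex  "gave"
[1,2] NP  lex  "today"
[2,3] ((S\NP)/(PP\N))/PP  lex  "from"
[3,4] PP/N  lex  "heard"
[4,5] N  lex  "on"
[3,5] PP  >  k=4
[2,5] (S\NP)/(PP\N)  >  k=3
[5,6] PP\N  lex  "slowly"
[2,6] S\NP  >  k=5
[1,6] S  <  k=2
[6,7] NP\S  lex  "some"
[1,7] NP  <  k=6
[0,7] S/(NP\PP)  >  k=1
[7,8] NP\PP  lex  "park"
[0,8] S  >  k=7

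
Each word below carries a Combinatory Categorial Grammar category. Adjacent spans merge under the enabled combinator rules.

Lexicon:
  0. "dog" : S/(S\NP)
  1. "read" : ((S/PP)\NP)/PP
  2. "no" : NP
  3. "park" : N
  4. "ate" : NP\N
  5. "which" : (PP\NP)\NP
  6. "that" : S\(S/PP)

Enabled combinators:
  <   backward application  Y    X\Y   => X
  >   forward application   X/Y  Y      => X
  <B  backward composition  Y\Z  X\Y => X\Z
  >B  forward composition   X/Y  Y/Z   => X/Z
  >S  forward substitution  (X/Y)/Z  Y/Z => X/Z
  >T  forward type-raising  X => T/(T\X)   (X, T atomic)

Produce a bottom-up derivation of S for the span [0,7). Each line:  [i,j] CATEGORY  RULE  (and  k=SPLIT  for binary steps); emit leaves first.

[0,1] S/(S\NP)  lex  "dog"
[1,2] ((S/PP)\NP)/PP  lex  "read"
[2,3] NP  lex  "no"
[2,3] PP/(PP\NP)  >T
[3,4] N  lex  "park"
[4,5] NP\N  lex  "ate"
[3,5] NP  <  k=4
[5,6] (PP\NP)\NP  lex  "which"
[3,6] PP\NP  <  k=5
[2,6] PP  >  k=3
[1,6] (S/PP)\NP  >  k=2
[6,7] S\(S/PP)  lex  "that"
[1,7] S\NP  <B  k=6
[0,7] S  >  k=1

[0,7] S   >
  [0,1] "dog" : S/(S\NP)
  [1,7] S\NP   <B
    [1,6] (S/PP)\NP   >
      [1,2] "read" : ((S/PP)\NP)/PP
      [2,6] PP   >
        [2,3] PP/(PP\NP)   >T
          [2,3] "no" : NP
        [3,6] PP\NP   <
          [3,5] NP   <
            [3,4] "park" : N
            [4,5] "ate" : NP\N
          [5,6] "which" : (PP\NP)\NP
    [6,7] "that" : S\(S/PP)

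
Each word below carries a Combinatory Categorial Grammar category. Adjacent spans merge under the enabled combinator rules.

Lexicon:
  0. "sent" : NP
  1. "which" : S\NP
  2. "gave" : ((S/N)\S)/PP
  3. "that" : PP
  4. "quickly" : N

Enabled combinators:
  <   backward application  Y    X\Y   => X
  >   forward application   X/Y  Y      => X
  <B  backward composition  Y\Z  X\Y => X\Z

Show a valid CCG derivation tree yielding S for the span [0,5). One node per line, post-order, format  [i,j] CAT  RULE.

[0,1] NP  lex  "sent"
[1,2] S\NP  lex  "which"
[0,2] S  <  k=1
[2,3] ((S/N)\S)/PP  lex  "gave"
[3,4] PP  lex  "that"
[2,4] (S/N)\S  >  k=3
[0,4] S/N  <  k=2
[4,5] N  lex  "quickly"
[0,5] S  >  k=4

[0,5] S   >
  [0,4] S/N   <
    [0,2] S   <
      [0,1] "sent" : NP
      [1,2] "which" : S\NP
    [2,4] (S/N)\S   >
      [2,3] "gave" : ((S/N)\S)/PP
      [3,4] "that" : PP
  [4,5] "quickly" : N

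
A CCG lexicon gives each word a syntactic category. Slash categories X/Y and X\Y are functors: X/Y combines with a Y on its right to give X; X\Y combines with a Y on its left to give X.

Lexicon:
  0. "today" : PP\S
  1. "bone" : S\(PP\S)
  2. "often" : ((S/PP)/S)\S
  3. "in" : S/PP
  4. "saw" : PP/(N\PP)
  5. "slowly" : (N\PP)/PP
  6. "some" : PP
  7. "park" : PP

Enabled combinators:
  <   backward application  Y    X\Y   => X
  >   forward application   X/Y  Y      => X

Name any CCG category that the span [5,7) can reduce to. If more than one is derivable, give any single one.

[0,8] S   >
  [0,7] S/PP   >
    [0,3] (S/PP)/S   <
      [0,2] S   <
        [0,1] "today" : PP\S
        [1,2] "bone" : S\(PP\S)
      [2,3] "often" : ((S/PP)/S)\S
    [3,7] S   >
      [3,4] "in" : S/PP
      [4,7] PP   >
        [4,5] "saw" : PP/(N\PP)
        [5,7] N\PP   >
          [5,6] "slowly" : (N\PP)/PP
          [6,7] "some" : PP
  [7,8] "park" : PP

N\PP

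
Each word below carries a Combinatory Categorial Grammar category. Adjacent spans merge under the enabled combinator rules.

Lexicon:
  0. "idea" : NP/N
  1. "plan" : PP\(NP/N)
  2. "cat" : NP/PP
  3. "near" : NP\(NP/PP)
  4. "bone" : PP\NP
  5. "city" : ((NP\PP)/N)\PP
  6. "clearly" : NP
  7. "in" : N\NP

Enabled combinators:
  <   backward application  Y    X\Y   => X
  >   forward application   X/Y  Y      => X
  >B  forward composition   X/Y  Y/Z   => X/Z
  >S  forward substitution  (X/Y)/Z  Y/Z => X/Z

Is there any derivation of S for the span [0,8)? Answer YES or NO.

NO

NP/N PP\(NP/N) NP/PP NP\(NP/PP) PP\NP ((NP\PP)/N)\PP NP N\NP
CKY chart[0,8] = {NP}; S ∉ chart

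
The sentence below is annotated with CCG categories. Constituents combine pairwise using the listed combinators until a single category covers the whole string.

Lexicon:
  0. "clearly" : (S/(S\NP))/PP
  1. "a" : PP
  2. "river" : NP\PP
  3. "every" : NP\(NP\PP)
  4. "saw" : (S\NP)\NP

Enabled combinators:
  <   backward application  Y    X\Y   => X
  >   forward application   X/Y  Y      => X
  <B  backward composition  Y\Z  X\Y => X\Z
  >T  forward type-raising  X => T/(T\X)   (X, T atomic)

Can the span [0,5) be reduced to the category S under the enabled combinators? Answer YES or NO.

[0,5] S   >
  [0,2] S/(S\NP)   >
    [0,1] "clearly" : (S/(S\NP))/PP
    [1,2] "a" : PP
  [2,5] S\NP   <
    [2,4] NP   <
      [2,3] "river" : NP\PP
      [3,4] "every" : NP\(NP\PP)
    [4,5] "saw" : (S\NP)\NP

YES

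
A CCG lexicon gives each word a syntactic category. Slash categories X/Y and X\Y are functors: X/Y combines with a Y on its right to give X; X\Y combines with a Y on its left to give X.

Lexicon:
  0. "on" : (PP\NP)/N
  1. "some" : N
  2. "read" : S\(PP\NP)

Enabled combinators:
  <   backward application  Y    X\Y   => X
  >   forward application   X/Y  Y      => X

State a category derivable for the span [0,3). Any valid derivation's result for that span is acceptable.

[0,3] S   <
  [0,2] PP\NP   >
    [0,1] "on" : (PP\NP)/N
    [1,2] "some" : N
  [2,3] "read" : S\(PP\NP)

S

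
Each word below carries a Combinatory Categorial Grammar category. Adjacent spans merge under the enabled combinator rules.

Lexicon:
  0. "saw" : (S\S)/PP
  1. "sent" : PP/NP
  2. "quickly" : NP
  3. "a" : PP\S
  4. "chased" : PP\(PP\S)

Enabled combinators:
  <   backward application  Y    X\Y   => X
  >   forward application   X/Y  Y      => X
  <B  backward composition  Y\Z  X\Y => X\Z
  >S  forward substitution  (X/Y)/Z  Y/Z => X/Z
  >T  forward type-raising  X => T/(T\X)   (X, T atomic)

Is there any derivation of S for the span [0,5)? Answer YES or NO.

NO

(S\S)/PP PP/NP NP PP\S PP\(PP\S)
CKY chart[0,5] = {N/(N\PP), NP/(NP\PP), PP, PP/(PP\PP), S/(S\PP)}; S ∉ chart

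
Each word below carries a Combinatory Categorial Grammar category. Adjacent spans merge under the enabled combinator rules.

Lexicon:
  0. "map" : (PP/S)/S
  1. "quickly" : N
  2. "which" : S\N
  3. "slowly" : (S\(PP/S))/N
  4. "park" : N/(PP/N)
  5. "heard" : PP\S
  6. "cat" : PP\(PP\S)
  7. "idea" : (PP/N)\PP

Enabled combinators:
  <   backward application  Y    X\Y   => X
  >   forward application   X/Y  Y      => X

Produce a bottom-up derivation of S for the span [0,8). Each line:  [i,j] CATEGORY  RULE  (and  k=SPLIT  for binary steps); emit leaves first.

[0,8] S   <
  [0,3] PP/S   >
    [0,1] "map" : (PP/S)/S
    [1,3] S   <
      [1,2] "quickly" : N
      [2,3] "which" : S\N
  [3,8] S\(PP/S)   >
    [3,4] "slowly" : (S\(PP/S))/N
    [4,8] N   >
      [4,5] "park" : N/(PP/N)
      [5,8] PP/N   <
        [5,7] PP   <
          [5,6] "heard" : PP\S
          [6,7] "cat" : PP\(PP\S)
        [7,8] "idea" : (PP/N)\PP

[0,1] (PP/S)/S  lex  "map"
[1,2] N  lex  "quickly"
[2,3] S\N  lex  "which"
[1,3] S  <  k=2
[0,3] PP/S  >  k=1
[3,4] (S\(PP/S))/N  lex  "slowly"
[4,5] N/(PP/N)  lex  "park"
[5,6] PP\S  lex  "heard"
[6,7] PP\(PP\S)  lex  "cat"
[5,7] PP  <  k=6
[7,8] (PP/N)\PP  lex  "idea"
[5,8] PP/N  <  k=7
[4,8] N  >  k=5
[3,8] S\(PP/S)  >  k=4
[0,8] S  <  k=3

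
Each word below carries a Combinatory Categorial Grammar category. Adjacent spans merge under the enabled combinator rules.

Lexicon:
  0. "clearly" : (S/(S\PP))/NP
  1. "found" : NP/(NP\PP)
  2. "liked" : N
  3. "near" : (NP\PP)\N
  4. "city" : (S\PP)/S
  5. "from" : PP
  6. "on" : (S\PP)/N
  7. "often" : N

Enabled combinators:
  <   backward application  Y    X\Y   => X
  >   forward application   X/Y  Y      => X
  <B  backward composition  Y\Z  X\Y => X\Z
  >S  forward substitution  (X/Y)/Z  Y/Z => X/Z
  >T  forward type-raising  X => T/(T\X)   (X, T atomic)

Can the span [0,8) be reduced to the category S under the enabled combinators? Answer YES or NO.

YES

[0,8] S   >
  [0,4] S/(S\PP)   >
    [0,1] "clearly" : (S/(S\PP))/NP
    [1,4] NP   >
      [1,2] "found" : NP/(NP\PP)
      [2,4] NP\PP   <
        [2,3] "liked" : N
        [3,4] "near" : (NP\PP)\N
  [4,8] S\PP   >
    [4,5] "city" : (S\PP)/S
    [5,8] S   >
      [5,6] S/(S\PP)   >T
        [5,6] "from" : PP
      [6,8] S\PP   >
        [6,7] "on" : (S\PP)/N
        [7,8] "often" : N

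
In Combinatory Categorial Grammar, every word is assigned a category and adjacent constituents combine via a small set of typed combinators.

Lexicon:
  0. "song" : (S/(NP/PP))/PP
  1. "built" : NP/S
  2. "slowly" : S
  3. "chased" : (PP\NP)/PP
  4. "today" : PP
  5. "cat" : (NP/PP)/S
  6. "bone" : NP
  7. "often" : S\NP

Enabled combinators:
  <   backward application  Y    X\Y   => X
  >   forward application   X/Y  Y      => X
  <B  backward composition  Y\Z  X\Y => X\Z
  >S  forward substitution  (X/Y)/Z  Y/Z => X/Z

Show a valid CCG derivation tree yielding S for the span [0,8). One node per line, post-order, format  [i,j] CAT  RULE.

[0,8] S   >
  [0,5] S/(NP/PP)   >
    [0,1] "song" : (S/(NP/PP))/PP
    [1,5] PP   <
      [1,3] NP   >
        [1,2] "built" : NP/S
        [2,3] "slowly" : S
      [3,5] PP\NP   >
        [3,4] "chased" : (PP\NP)/PP
        [4,5] "today" : PP
  [5,8] NP/PP   >
    [5,6] "cat" : (NP/PP)/S
    [6,8] S   <
      [6,7] "bone" : NP
      [7,8] "often" : S\NP

[0,1] (S/(NP/PP))/PP  lex  "song"
[1,2] NP/S  lex  "built"
[2,3] S  lex  "slowly"
[1,3] NP  >  k=2
[3,4] (PP\NP)/PP  lex  "chased"
[4,5] PP  lex  "today"
[3,5] PP\NP  >  k=4
[1,5] PP  <  k=3
[0,5] S/(NP/PP)  >  k=1
[5,6] (NP/PP)/S  lex  "cat"
[6,7] NP  lex  "bone"
[7,8] S\NP  lex  "often"
[6,8] S  <  k=7
[5,8] NP/PP  >  k=6
[0,8] S  >  k=5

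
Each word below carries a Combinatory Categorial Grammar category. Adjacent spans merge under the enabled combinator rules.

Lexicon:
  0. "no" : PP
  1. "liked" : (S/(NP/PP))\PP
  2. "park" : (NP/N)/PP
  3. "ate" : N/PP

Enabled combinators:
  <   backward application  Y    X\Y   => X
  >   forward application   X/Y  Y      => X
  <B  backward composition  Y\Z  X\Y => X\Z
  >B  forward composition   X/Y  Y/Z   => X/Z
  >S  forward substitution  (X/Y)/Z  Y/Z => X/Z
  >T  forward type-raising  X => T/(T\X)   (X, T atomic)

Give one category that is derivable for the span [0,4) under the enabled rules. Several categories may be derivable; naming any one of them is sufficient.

S

[0,4] S   >
  [0,2] S/(NP/PP)   <
    [0,1] "no" : PP
    [1,2] "liked" : (S/(NP/PP))\PP
  [2,4] NP/PP   >S
    [2,3] "park" : (NP/N)/PP
    [3,4] "ate" : N/PP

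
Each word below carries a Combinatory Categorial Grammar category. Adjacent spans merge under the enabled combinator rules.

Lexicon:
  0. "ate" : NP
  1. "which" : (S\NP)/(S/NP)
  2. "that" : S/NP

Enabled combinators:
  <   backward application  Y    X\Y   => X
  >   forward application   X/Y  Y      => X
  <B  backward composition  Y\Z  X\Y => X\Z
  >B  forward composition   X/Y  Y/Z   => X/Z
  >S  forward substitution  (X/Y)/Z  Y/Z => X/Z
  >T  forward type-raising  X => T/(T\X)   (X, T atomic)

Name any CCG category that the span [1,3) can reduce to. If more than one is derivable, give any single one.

S\NP

[0,3] S   <
  [0,1] "ate" : NP
  [1,3] S\NP   >
    [1,2] "which" : (S\NP)/(S/NP)
    [2,3] "that" : S/NP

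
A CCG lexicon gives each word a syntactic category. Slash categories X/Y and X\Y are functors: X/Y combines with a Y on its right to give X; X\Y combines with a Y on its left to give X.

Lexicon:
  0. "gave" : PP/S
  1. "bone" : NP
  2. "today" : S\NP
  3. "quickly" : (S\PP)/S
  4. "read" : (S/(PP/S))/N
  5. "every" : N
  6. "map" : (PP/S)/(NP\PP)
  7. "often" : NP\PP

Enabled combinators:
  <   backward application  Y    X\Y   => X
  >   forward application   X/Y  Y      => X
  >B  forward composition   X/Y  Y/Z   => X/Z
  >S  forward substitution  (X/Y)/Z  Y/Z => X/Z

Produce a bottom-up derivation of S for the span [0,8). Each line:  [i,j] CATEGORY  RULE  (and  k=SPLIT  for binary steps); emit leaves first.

[0,1] PP/S  lex  "gave"
[1,2] NP  lex  "bone"
[2,3] S\NP  lex  "today"
[1,3] S  <  k=2
[0,3] PP  >  k=1
[3,4] (S\PP)/S  lex  "quickly"
[4,5] (S/(PP/S))/N  lex  "read"
[5,6] N  lex  "every"
[4,6] S/(PP/S)  >  k=5
[6,7] (PP/S)/(NP\PP)  lex  "map"
[7,8] NP\PP  lex  "often"
[6,8] PP/S  >  k=7
[4,8] S  >  k=6
[3,8] S\PP  >  k=4
[0,8] S  <  k=3

[0,8] S   <
  [0,3] PP   >
    [0,1] "gave" : PP/S
    [1,3] S   <
      [1,2] "bone" : NP
      [2,3] "today" : S\NP
  [3,8] S\PP   >
    [3,4] "quickly" : (S\PP)/S
    [4,8] S   >
      [4,6] S/(PP/S)   >
        [4,5] "read" : (S/(PP/S))/N
        [5,6] "every" : N
      [6,8] PP/S   >
        [6,7] "map" : (PP/S)/(NP\PP)
        [7,8] "often" : NP\PP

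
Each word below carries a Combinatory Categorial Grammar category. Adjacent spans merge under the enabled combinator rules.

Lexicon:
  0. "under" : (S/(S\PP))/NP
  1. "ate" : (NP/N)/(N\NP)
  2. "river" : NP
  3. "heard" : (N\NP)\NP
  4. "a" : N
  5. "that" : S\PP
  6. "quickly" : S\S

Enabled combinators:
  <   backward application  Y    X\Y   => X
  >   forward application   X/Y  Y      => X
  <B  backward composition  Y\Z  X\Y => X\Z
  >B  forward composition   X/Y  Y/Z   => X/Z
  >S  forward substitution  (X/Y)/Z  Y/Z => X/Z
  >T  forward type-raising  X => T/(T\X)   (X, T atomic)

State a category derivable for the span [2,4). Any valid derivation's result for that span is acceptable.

N\NP

[0,7] S   >
  [0,5] S/(S\PP)   >
    [0,1] "under" : (S/(S\PP))/NP
    [1,5] NP   >
      [1,4] NP/N   >
        [1,2] "ate" : (NP/N)/(N\NP)
        [2,4] N\NP   <
          [2,3] "river" : NP
          [3,4] "heard" : (N\NP)\NP
      [4,5] "a" : N
  [5,7] S\PP   <B
    [5,6] "that" : S\PP
    [6,7] "quickly" : S\S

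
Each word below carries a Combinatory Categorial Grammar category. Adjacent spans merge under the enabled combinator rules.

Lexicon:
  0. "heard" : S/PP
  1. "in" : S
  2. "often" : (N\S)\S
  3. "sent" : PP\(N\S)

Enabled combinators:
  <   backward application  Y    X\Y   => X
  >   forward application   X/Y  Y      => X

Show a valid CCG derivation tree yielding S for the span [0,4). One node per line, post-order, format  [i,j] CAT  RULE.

[0,4] S   >
  [0,1] "heard" : S/PP
  [1,4] PP   <
    [1,3] N\S   <
      [1,2] "in" : S
      [2,3] "often" : (N\S)\S
    [3,4] "sent" : PP\(N\S)

[0,1] S/PP  lex  "heard"
[1,2] S  lex  "in"
[2,3] (N\S)\S  lex  "often"
[1,3] N\S  <  k=2
[3,4] PP\(N\S)  lex  "sent"
[1,4] PP  <  k=3
[0,4] S  >  k=1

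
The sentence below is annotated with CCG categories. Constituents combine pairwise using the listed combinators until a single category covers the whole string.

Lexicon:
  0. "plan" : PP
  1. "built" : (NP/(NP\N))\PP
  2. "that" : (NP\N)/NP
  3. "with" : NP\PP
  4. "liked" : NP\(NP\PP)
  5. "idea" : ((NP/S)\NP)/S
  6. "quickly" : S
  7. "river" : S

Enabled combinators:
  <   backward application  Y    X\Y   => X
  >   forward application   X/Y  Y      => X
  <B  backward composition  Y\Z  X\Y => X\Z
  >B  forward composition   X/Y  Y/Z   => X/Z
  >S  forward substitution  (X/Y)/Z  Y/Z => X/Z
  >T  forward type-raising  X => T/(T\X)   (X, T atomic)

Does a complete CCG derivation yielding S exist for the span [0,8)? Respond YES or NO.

PP (NP/(NP\N))\PP (NP\N)/NP NP\PP NP\(NP\PP) ((NP/S)\NP)/S S S
CKY chart[0,8] = {N/(N\NP), NP, NP/(NP\NP), NP/(S\S), PP/(PP\NP), S/(S\NP)}; S ∉ chart

NO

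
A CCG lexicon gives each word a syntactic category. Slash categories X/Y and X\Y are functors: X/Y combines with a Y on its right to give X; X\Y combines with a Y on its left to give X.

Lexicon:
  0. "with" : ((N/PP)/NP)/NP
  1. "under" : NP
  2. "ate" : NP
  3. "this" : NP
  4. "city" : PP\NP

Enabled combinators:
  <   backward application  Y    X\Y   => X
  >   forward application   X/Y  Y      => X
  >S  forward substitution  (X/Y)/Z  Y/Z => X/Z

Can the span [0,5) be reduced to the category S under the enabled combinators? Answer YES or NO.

NO

((N/PP)/NP)/NP NP NP NP PP\NP
CKY chart[0,5] = {N}; S ∉ chart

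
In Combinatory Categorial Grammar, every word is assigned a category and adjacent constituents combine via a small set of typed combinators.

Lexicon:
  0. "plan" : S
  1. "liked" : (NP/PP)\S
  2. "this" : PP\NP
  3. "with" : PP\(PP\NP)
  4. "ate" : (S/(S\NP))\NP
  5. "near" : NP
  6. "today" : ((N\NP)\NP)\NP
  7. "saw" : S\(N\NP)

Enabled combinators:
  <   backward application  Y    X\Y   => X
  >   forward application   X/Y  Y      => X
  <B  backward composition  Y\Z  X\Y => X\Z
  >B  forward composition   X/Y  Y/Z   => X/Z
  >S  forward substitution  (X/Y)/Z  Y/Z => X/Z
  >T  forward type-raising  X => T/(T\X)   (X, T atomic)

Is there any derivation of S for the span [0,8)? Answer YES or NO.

[0,8] S   >
  [0,5] S/(S\NP)   <
    [0,4] NP   >
      [0,2] NP/PP   <
        [0,1] "plan" : S
        [1,2] "liked" : (NP/PP)\S
      [2,4] PP   <
        [2,3] "this" : PP\NP
        [3,4] "with" : PP\(PP\NP)
    [4,5] "ate" : (S/(S\NP))\NP
  [5,8] S\NP   <B
    [5,7] (N\NP)\NP   <
      [5,6] "near" : NP
      [6,7] "today" : ((N\NP)\NP)\NP
    [7,8] "saw" : S\(N\NP)

YES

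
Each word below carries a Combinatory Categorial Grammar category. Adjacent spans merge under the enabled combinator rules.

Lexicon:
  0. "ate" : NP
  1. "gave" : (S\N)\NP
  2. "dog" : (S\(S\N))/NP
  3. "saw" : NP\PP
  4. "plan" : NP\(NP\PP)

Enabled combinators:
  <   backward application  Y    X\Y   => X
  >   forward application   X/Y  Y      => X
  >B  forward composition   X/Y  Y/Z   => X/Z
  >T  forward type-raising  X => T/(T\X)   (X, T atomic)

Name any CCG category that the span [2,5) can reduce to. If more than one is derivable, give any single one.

[0,5] S   <
  [0,2] S\N   <
    [0,1] "ate" : NP
    [1,2] "gave" : (S\N)\NP
  [2,5] S\(S\N)   >
    [2,3] "dog" : (S\(S\N))/NP
    [3,5] NP   <
      [3,4] "saw" : NP\PP
      [4,5] "plan" : NP\(NP\PP)

S\(S\N)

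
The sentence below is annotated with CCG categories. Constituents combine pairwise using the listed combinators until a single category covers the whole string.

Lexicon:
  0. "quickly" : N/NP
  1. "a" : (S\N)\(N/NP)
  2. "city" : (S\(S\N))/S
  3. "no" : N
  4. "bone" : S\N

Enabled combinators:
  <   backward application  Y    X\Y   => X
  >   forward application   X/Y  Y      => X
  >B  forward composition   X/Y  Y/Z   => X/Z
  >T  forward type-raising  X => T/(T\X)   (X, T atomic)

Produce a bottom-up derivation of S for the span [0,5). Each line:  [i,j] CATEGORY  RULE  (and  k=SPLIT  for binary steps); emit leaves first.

[0,1] N/NP  lex  "quickly"
[1,2] (S\N)\(N/NP)  lex  "a"
[0,2] S\N  <  k=1
[2,3] (S\(S\N))/S  lex  "city"
[3,4] N  lex  "no"
[4,5] S\N  lex  "bone"
[3,5] S  <  k=4
[2,5] S\(S\N)  >  k=3
[0,5] S  <  k=2

[0,5] S   <
  [0,2] S\N   <
    [0,1] "quickly" : N/NP
    [1,2] "a" : (S\N)\(N/NP)
  [2,5] S\(S\N)   >
    [2,3] "city" : (S\(S\N))/S
    [3,5] S   <
      [3,4] "no" : N
      [4,5] "bone" : S\N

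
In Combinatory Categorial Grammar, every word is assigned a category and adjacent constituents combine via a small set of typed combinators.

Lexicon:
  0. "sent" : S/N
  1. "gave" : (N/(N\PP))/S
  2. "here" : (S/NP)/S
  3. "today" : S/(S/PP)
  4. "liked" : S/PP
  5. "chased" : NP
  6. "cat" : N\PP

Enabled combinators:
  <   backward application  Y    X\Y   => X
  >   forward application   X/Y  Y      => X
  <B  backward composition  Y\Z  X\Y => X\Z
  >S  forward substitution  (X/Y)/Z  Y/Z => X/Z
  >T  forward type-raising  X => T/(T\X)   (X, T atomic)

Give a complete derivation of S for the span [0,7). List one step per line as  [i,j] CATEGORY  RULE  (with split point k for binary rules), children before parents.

[0,1] S/N  lex  "sent"
[1,2] (N/(N\PP))/S  lex  "gave"
[2,3] (S/NP)/S  lex  "here"
[3,4] S/(S/PP)  lex  "today"
[4,5] S/PP  lex  "liked"
[3,5] S  >  k=4
[2,5] S/NP  >  k=3
[5,6] NP  lex  "chased"
[2,6] S  >  k=5
[1,6] N/(N\PP)  >  k=2
[6,7] N\PP  lex  "cat"
[1,7] N  >  k=6
[0,7] S  >  k=1

[0,7] S   >
  [0,1] "sent" : S/N
  [1,7] N   >
    [1,6] N/(N\PP)   >
      [1,2] "gave" : (N/(N\PP))/S
      [2,6] S   >
        [2,5] S/NP   >
          [2,3] "here" : (S/NP)/S
          [3,5] S   >
            [3,4] "today" : S/(S/PP)
            [4,5] "liked" : S/PP
        [5,6] "chased" : NP
    [6,7] "cat" : N\PP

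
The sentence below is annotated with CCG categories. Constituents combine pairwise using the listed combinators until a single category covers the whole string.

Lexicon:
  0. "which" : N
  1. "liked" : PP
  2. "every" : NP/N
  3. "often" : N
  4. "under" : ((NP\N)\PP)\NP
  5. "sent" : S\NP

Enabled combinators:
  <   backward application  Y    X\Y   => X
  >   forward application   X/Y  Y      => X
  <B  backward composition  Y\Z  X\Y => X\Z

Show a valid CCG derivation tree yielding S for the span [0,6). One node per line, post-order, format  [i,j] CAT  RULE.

[0,1] N  lex  "which"
[1,2] PP  lex  "liked"
[2,3] NP/N  lex  "every"
[3,4] N  lex  "often"
[2,4] NP  >  k=3
[4,5] ((NP\N)\PP)\NP  lex  "under"
[2,5] (NP\N)\PP  <  k=4
[1,5] NP\N  <  k=2
[0,5] NP  <  k=1
[5,6] S\NP  lex  "sent"
[0,6] S  <  k=5

[0,6] S   <
  [0,5] NP   <
    [0,1] "which" : N
    [1,5] NP\N   <
      [1,2] "liked" : PP
      [2,5] (NP\N)\PP   <
        [2,4] NP   >
          [2,3] "every" : NP/N
          [3,4] "often" : N
        [4,5] "under" : ((NP\N)\PP)\NP
  [5,6] "sent" : S\NP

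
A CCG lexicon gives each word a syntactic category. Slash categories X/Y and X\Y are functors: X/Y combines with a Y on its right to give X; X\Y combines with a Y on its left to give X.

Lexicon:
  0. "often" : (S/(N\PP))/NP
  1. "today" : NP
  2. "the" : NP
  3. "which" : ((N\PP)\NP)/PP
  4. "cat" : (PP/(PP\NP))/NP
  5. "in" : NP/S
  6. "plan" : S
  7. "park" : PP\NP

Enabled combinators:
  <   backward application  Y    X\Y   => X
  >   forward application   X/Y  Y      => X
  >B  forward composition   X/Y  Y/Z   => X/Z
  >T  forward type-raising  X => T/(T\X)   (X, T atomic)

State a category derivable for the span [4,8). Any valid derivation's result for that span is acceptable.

[0,8] S   >
  [0,2] S/(N\PP)   >
    [0,1] "often" : (S/(N\PP))/NP
    [1,2] "today" : NP
  [2,8] N\PP   <
    [2,3] "the" : NP
    [3,8] (N\PP)\NP   >
      [3,4] "which" : ((N\PP)\NP)/PP
      [4,8] PP   >
        [4,7] PP/(PP\NP)   >
          [4,5] "cat" : (PP/(PP\NP))/NP
          [5,7] NP   >
            [5,6] "in" : NP/S
            [6,7] "plan" : S
        [7,8] "park" : PP\NP

PP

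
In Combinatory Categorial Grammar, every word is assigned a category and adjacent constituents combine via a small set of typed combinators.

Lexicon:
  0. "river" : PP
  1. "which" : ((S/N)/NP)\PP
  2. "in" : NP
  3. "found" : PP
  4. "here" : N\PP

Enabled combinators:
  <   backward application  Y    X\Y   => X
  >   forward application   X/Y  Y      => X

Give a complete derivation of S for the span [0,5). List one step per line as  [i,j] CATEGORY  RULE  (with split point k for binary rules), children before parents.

[0,1] PP  lex  "river"
[1,2] ((S/N)/NP)\PP  lex  "which"
[0,2] (S/N)/NP  <  k=1
[2,3] NP  lex  "in"
[0,3] S/N  >  k=2
[3,4] PP  lex  "found"
[4,5] N\PP  lex  "here"
[3,5] N  <  k=4
[0,5] S  >  k=3

[0,5] S   >
  [0,3] S/N   >
    [0,2] (S/N)/NP   <
      [0,1] "river" : PP
      [1,2] "which" : ((S/N)/NP)\PP
    [2,3] "in" : NP
  [3,5] N   <
    [3,4] "found" : PP
    [4,5] "here" : N\PP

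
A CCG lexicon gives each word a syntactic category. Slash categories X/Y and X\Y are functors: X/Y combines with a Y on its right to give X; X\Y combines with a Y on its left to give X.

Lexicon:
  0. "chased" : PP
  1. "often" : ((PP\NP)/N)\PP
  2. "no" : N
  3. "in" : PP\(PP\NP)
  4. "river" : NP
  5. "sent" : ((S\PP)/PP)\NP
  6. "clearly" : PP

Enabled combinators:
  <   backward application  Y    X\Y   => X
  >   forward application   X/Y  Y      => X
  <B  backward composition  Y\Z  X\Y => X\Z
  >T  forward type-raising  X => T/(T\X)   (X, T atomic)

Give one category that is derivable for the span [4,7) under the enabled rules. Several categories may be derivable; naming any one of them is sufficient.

S\PP

[0,7] S   <
  [0,4] PP   <
    [0,3] PP\NP   >
      [0,2] (PP\NP)/N   <
        [0,1] "chased" : PP
        [1,2] "often" : ((PP\NP)/N)\PP
      [2,3] "no" : N
    [3,4] "in" : PP\(PP\NP)
  [4,7] S\PP   >
    [4,6] (S\PP)/PP   <
      [4,5] "river" : NP
      [5,6] "sent" : ((S\PP)/PP)\NP
    [6,7] "clearly" : PP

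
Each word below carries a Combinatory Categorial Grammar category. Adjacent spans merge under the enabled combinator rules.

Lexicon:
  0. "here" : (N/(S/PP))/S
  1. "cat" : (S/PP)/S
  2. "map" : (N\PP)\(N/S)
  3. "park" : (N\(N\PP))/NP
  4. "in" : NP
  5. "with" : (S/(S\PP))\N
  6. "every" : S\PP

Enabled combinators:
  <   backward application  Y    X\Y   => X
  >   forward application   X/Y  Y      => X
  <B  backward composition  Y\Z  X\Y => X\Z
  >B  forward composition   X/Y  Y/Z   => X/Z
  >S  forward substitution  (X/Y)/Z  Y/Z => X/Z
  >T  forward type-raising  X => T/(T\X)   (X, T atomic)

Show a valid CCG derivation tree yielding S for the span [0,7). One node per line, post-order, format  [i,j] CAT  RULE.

[0,7] S   >
  [0,6] S/(S\PP)   <
    [0,5] N   <
      [0,3] N\PP   <
        [0,2] N/S   >S
          [0,1] "here" : (N/(S/PP))/S
          [1,2] "cat" : (S/PP)/S
        [2,3] "map" : (N\PP)\(N/S)
      [3,5] N\(N\PP)   >
        [3,4] "park" : (N\(N\PP))/NP
        [4,5] "in" : NP
    [5,6] "with" : (S/(S\PP))\N
  [6,7] "every" : S\PP

[0,1] (N/(S/PP))/S  lex  "here"
[1,2] (S/PP)/S  lex  "cat"
[0,2] N/S  >S  k=1
[2,3] (N\PP)\(N/S)  lex  "map"
[0,3] N\PP  <  k=2
[3,4] (N\(N\PP))/NP  lex  "park"
[4,5] NP  lex  "in"
[3,5] N\(N\PP)  >  k=4
[0,5] N  <  k=3
[5,6] (S/(S\PP))\N  lex  "with"
[0,6] S/(S\PP)  <  k=5
[6,7] S\PP  lex  "every"
[0,7] S  >  k=6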